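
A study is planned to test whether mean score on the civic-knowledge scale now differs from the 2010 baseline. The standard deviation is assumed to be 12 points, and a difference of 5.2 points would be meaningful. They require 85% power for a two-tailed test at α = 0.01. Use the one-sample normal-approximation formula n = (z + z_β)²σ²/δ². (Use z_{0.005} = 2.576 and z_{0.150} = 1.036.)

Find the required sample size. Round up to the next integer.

n = 70

n = (z_{α/2} + z_β)² · σ² / δ²
  = (2.576 + 1.036)² · 12² / 5.2²
  = 13.0465 · 144 / 27.04
  = 69.48
Round up → n = 70.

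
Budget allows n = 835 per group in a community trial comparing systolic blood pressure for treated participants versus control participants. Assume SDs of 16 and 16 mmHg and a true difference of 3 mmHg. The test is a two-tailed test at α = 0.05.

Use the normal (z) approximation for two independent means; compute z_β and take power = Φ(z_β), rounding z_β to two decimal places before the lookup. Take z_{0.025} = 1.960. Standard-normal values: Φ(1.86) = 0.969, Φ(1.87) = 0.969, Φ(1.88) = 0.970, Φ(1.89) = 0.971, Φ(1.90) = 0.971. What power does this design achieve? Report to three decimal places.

z_β = δ·√(n/(σ₁²+σ₂²)) − z_{α/2}
    = 3 · √(835/512) − 1.960
    = 3 · 1.27705 − 1.960
    = 3.8312 − 1.960 = 1.8712 → 1.87
Power = Φ(1.87) = 0.969.

Power ≈ 0.969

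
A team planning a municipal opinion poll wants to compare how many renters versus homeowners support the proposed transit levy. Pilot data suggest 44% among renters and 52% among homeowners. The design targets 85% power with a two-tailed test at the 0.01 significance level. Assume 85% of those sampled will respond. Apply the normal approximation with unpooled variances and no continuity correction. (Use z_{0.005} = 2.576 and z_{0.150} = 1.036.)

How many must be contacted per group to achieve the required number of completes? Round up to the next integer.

n = 1190 per group

n = (z_{α/2} + z_β)² · [p₁(1−p₁) + p₂(1−p₂)] / (p₁ − p₂)²
  = (2.576 + 1.036)² · (0.44·0.56 + 0.52·0.48) / (-0.08)²
  = (3.612)² · (0.2464 + 0.2496) / 0.0064
  = 13.0465 · 0.4960 / 0.0064
  = 1011.11
Adjust for 85% response: 1011.11 / 0.85 = 1189.54.
Round up → n = 1190 per group.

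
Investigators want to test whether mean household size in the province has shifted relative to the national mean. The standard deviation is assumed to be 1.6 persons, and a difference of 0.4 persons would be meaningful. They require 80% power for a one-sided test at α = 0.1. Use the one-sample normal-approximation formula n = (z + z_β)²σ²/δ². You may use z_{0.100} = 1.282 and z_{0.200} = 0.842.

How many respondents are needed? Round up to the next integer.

n = 73

n = (z_α + z_β)² · σ² / δ²
  = (1.282 + 0.842)² · 1.6² / 0.4²
  = 4.5114 · 2.56 / 0.16
  = 72.18
Round up → n = 73.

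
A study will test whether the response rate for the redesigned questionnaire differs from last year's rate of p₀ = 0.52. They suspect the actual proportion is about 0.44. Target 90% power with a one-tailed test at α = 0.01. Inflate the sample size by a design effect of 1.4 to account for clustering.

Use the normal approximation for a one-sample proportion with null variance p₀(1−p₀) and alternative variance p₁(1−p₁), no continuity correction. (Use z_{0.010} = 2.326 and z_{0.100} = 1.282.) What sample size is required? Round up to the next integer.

n = [z_α·√(p₀q₀) + z_β·√(p₁q₁)]² / (p₁ − p₀)²
  = [2.326·√(0.52·0.48) + 1.282·√(0.44·0.56)]² / (-0.08)²
  = [2.326·0.4996 + 1.282·0.4964]² / 0.0064
  = [1.7984]² / 0.0064
  = 505.37
Design effect: 1.4 × 505.37 = 707.52.
Round up → n = 708.

n = 708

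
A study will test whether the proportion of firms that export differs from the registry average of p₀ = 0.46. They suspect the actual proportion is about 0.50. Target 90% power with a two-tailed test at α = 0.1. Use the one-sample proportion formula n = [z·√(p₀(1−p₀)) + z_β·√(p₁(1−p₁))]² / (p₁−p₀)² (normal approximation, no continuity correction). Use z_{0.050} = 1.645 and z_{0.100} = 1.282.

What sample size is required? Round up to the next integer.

n = [z_{α/2}·√(p₀q₀) + z_β·√(p₁q₁)]² / (p₁ − p₀)²
  = [1.645·√(0.46·0.54) + 1.282·√(0.50·0.50)]² / (0.04)²
  = [1.645·0.4984 + 1.282·0.5000]² / 0.0016
  = [1.4609]² / 0.0016
  = 1333.83
Round up → n = 1334.

n = 1334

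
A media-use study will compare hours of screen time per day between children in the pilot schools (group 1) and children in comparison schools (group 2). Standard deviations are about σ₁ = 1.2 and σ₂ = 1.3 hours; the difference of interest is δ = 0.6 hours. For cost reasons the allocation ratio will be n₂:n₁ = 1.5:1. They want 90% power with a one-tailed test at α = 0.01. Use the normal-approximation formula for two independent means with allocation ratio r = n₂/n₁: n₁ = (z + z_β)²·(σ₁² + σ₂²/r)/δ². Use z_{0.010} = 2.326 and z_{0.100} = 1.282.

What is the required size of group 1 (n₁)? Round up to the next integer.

n₁ = (z_α + z_β)² · (σ₁² + σ₂²/r) / δ²
   = (2.326 + 1.282)² · (1.2² + 1.3²/1.5) / 0.6²
   = 13.0177 · (1.44 + 1.1267) / 0.36
   = 13.0177 · 2.5667 / 0.36
   = 92.81
Round up → n₁ = 93; n₂ = r·n₁ = 1.5 × 93 = 140.

n₁ = 93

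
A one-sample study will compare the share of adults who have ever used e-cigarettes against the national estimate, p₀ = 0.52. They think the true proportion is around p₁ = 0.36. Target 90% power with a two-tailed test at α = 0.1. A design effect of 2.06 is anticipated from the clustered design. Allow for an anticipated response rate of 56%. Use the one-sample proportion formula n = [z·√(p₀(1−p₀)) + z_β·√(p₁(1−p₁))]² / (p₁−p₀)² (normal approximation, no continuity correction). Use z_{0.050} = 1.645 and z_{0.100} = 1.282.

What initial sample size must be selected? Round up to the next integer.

n = 297

n = [z_{α/2}·√(p₀q₀) + z_β·√(p₁q₁)]² / (p₁ − p₀)²
  = [1.645·√(0.52·0.48) + 1.282·√(0.36·0.64)]² / (-0.16)²
  = [1.645·0.4996 + 1.282·0.4800]² / 0.0256
  = [1.4372]² / 0.0256
  = 80.69
Design effect: 2.06 × 80.69 = 166.21.
Adjust for 56% response: 166.21 / 0.56 = 296.81.
Round up → n = 297.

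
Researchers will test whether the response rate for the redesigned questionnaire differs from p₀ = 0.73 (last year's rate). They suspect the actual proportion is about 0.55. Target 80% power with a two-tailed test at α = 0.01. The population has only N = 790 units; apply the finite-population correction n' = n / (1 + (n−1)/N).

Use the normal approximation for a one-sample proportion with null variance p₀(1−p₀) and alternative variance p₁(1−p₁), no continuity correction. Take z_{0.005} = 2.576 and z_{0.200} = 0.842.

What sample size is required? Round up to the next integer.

n = 69

n = [z_{α/2}·√(p₀q₀) + z_β·√(p₁q₁)]² / (p₁ − p₀)²
  = [2.576·√(0.73·0.27) + 0.842·√(0.55·0.45)]² / (-0.18)²
  = [2.576·0.4440 + 0.842·0.4975]² / 0.0324
  = [1.5625]² / 0.0324
  = 75.35
Finite-population correction (N = 790): 75.35 / (1 + (75.35 − 1)/790) = 68.87.
Round up → n = 69.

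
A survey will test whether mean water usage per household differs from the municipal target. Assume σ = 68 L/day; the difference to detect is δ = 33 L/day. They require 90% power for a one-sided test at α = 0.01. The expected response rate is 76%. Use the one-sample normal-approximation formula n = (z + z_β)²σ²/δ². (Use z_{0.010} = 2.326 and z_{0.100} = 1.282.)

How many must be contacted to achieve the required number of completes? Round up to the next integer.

n = 73

n = (z_α + z_β)² · σ² / δ²
  = (2.326 + 1.282)² · 68² / 33²
  = 13.0177 · 4624 / 1089
  = 55.27
Adjust for 76% response: 55.27 / 0.76 = 72.73.
Round up → n = 73.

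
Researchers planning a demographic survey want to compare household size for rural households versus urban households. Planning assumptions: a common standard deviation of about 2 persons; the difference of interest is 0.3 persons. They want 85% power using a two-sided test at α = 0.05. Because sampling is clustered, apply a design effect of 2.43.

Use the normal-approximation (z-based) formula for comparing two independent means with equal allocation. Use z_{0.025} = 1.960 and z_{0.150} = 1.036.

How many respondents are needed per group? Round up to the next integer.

n = 1939 per group

n = (z_{α/2} + z_β)² · (σ₁² + σ₂²) / δ²
  = (1.960 + 1.036)² · (2·2² = 8) / 0.3²
  = 8.9760 · 8 / 0.09
  = 797.87
Design effect: 2.43 × 797.87 = 1938.82.
Round up → n = 1939 per group.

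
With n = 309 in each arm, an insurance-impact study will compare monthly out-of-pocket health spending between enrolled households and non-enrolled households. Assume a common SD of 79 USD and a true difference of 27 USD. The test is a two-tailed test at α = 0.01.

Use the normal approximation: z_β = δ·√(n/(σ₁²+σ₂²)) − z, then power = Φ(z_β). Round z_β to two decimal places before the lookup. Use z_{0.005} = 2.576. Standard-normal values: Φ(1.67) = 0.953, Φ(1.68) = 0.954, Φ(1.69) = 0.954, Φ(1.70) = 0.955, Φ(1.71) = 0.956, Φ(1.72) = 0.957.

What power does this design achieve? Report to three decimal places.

z_β = δ·√(n/(σ₁²+σ₂²)) − z_{α/2}
    = 27 · √(309/12482) − 2.576
    = 27 · 0.15734 − 2.576
    = 4.2482 − 2.576 = 1.6722 → 1.67
Power = Φ(1.67) = 0.953.

Power ≈ 0.953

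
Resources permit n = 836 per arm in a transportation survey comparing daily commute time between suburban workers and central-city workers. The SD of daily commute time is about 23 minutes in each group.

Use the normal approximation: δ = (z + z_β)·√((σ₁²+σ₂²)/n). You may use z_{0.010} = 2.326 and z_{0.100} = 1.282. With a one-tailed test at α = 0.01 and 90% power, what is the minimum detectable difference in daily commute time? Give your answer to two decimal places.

δ = (z_α + z_β) · √((σ₁²+σ₂²)/n)
  = (2.326 + 1.282) · √(1058/836)
  = 3.608 · √1.2656
  = 3.608 · 1.1250
  = 4.0589

Minimum detectable difference ≈ 4.06 minutes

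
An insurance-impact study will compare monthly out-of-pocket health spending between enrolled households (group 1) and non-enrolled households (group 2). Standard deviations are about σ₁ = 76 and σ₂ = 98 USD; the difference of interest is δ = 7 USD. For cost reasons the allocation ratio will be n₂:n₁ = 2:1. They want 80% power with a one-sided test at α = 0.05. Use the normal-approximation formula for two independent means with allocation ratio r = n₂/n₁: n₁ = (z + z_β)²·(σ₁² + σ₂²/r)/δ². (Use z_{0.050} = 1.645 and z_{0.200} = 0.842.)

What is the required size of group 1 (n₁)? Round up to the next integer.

n₁ = 1336

n₁ = (z_α + z_β)² · (σ₁² + σ₂²/r) / δ²
   = (1.645 + 0.842)² · (76² + 98²/2) / 7²
   = 6.1852 · (5776 + 4802) / 49
   = 6.1852 · 10578 / 49
   = 1335.24
Round up → n₁ = 1336; n₂ = r·n₁ = 2 × 1336 = 2672.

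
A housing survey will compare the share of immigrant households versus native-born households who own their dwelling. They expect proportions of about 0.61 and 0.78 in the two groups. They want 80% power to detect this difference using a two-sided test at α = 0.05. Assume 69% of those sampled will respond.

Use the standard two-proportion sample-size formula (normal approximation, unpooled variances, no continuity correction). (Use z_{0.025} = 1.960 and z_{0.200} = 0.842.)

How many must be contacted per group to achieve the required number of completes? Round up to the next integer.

n = 162 per group

n = (z_{α/2} + z_β)² · [p₁(1−p₁) + p₂(1−p₂)] / (p₁ − p₂)²
  = (1.960 + 0.842)² · (0.61·0.39 + 0.78·0.22) / (-0.17)²
  = (2.802)² · (0.2379 + 0.1716) / 0.0289
  = 7.8512 · 0.4095 / 0.0289
  = 111.25
Adjust for 69% response: 111.25 / 0.69 = 161.23.
Round up → n = 162 per group.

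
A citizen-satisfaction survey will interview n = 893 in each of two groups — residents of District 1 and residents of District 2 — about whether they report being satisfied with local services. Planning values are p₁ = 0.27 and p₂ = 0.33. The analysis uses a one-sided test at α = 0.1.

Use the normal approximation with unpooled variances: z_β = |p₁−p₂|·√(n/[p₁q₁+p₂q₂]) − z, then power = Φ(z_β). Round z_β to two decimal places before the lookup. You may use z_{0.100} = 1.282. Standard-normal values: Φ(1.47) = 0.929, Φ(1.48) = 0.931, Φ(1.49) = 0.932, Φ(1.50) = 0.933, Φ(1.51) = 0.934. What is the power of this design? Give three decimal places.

z_β = |p₁−p₂|·√(n/[p₁q₁+p₂q₂]) − z_α
    = 0.06 · √(893/0.4182) − 1.282
    = 0.06 · 46.2098 − 1.282
    = 2.7726 − 1.282 = 1.4906 → 1.49
Power = Φ(1.49) = 0.932.

Power ≈ 0.932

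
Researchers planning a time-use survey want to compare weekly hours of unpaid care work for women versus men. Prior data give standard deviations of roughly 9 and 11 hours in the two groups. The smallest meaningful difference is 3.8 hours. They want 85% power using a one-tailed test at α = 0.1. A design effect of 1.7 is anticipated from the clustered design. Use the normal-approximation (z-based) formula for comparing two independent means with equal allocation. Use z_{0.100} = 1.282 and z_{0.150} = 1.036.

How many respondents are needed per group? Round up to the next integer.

n = (z_α + z_β)² · (σ₁² + σ₂²) / δ²
  = (1.282 + 1.036)² · (9² + 11² = 202) / 3.8²
  = 5.3731 · 202 / 14.44
  = 75.16
Design effect: 1.7 × 75.16 = 127.78.
Round up → n = 128 per group.

n = 128 per group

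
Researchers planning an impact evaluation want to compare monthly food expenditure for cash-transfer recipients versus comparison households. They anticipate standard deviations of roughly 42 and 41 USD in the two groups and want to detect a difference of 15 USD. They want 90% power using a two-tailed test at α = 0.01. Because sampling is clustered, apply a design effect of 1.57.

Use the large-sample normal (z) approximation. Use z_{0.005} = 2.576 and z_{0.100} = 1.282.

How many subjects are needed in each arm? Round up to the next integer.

n = 358 per group

n = (z_{α/2} + z_β)² · (σ₁² + σ₂²) / δ²
  = (2.576 + 1.282)² · (42² + 41² = 3445) / 15²
  = 14.8842 · 3445 / 225
  = 227.89
Design effect: 1.57 × 227.89 = 357.79.
Round up → n = 358 per group.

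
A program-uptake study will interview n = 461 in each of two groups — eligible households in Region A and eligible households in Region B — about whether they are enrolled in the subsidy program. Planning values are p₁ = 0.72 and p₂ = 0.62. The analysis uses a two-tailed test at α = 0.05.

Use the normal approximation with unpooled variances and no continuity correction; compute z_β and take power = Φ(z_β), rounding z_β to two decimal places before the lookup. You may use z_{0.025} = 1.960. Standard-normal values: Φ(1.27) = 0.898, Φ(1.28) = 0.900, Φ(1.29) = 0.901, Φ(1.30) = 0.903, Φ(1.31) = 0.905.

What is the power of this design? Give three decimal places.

z_β = |p₁−p₂|·√(n/[p₁q₁+p₂q₂]) − z_{α/2}
    = 0.10 · √(461/0.4372) − 1.960
    = 0.10 · 32.4721 − 1.960
    = 3.2472 − 1.960 = 1.2872 → 1.29
Power = Φ(1.29) = 0.901.

Power ≈ 0.901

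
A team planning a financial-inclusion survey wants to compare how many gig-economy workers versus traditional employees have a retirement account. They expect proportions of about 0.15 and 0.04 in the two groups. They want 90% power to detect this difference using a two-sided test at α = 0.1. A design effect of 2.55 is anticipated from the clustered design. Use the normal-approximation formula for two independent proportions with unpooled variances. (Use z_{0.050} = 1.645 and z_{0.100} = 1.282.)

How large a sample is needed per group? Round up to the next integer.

n = 300 per group

n = (z_{α/2} + z_β)² · [p₁(1−p₁) + p₂(1−p₂)] / (p₁ − p₂)²
  = (1.645 + 1.282)² · (0.15·0.85 + 0.04·0.96) / (0.11)²
  = (2.927)² · (0.1275 + 0.0384) / 0.0121
  = 8.5673 · 0.1659 / 0.0121
  = 117.46
Design effect: 2.55 × 117.46 = 299.53.
Round up → n = 300 per group.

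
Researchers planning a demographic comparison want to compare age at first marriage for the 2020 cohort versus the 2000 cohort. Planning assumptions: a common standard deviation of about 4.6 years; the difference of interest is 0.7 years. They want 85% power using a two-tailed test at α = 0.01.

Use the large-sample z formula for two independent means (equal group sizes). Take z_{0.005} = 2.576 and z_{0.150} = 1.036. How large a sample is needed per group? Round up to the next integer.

n = (z_{α/2} + z_β)² · (σ₁² + σ₂²) / δ²
  = (2.576 + 1.036)² · (2·4.6² = 42.32) / 0.7²
  = 13.0465 · 42.32 / 0.49
  = 1126.80
Round up → n = 1127 per group.

n = 1127 per group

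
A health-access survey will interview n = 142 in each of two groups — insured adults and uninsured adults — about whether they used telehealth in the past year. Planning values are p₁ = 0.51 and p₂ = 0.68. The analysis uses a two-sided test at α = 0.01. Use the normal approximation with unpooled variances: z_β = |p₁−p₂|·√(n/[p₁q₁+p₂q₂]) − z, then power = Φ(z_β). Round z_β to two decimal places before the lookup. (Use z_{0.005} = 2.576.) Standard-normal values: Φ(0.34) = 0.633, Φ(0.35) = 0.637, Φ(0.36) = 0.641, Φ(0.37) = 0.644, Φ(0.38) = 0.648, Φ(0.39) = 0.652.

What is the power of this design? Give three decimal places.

Power ≈ 0.652

z_β = |p₁−p₂|·√(n/[p₁q₁+p₂q₂]) − z_{α/2}
    = 0.17 · √(142/0.4675) − 2.576
    = 0.17 · 17.4282 − 2.576
    = 2.9628 − 2.576 = 0.3868 → 0.39
Power = Φ(0.39) = 0.652.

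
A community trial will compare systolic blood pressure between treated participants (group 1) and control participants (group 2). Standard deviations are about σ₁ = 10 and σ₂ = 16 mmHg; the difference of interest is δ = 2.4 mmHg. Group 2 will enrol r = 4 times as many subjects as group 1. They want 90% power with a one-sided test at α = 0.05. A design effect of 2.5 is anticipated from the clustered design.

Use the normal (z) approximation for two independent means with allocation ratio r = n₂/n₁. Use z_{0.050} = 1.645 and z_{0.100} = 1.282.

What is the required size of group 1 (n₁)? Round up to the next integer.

n₁ = 610

n₁ = (z_α + z_β)² · (σ₁² + σ₂²/r) / δ²
   = (1.645 + 1.282)² · (10² + 16²/4) / 2.4²
   = 8.5673 · (100 + 64) / 5.76
   = 8.5673 · 164 / 5.76
   = 243.93
Design effect: 2.5 × 243.93 = 609.83.
Round up → n₁ = 610; n₂ = r·n₁ = 4 × 610 = 2440.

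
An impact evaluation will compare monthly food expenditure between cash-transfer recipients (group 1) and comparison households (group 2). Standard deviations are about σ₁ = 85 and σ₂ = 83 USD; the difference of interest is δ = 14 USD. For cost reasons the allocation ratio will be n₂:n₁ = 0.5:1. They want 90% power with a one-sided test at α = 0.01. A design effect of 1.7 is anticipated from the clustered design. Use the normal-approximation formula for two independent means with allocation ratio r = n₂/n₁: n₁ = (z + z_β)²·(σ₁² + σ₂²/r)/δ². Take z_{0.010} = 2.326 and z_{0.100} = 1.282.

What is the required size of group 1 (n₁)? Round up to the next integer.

n₁ = (z_α + z_β)² · (σ₁² + σ₂²/r) / δ²
   = (2.326 + 1.282)² · (85² + 83²/0.5) / 14²
   = 13.0177 · (7225 + 13778) / 196
   = 13.0177 · 21003 / 196
   = 1394.95
Design effect: 1.7 × 1394.95 = 2371.41.
Round up → n₁ = 2372; n₂ = r·n₁ = 0.5 × 2372 = 1186.

n₁ = 2372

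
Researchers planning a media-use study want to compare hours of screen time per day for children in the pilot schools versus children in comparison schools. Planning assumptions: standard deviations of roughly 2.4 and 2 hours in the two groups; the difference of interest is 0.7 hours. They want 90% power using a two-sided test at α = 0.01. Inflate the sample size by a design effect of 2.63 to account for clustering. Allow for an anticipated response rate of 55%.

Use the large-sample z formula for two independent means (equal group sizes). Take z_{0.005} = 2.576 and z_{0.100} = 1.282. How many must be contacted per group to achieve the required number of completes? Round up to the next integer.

n = (z_{α/2} + z_β)² · (σ₁² + σ₂²) / δ²
  = (2.576 + 1.282)² · (2.4² + 2² = 9.76) / 0.7²
  = 14.8842 · 9.76 / 0.49
  = 296.47
Design effect: 2.63 × 296.47 = 779.71.
Adjust for 55% response: 779.71 / 0.55 = 1417.66.
Round up → n = 1418 per group.

n = 1418 per group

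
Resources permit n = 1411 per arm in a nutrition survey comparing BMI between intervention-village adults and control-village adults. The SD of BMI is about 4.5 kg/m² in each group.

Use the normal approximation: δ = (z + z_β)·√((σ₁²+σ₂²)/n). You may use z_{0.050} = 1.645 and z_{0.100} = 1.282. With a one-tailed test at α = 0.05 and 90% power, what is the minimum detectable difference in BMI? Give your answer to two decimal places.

δ = (z_α + z_β) · √((σ₁²+σ₂²)/n)
  = (1.645 + 1.282) · √(40.5/1411)
  = 2.927 · √0.0287
  = 2.927 · 0.1694
  = 0.4959

Minimum detectable difference ≈ 0.50 kg/m²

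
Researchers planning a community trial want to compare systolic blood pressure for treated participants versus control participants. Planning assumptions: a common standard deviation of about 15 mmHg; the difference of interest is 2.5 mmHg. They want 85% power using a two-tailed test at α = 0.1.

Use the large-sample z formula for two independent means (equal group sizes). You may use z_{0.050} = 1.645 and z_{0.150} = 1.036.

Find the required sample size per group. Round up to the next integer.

n = 518 per group

n = (z_{α/2} + z_β)² · (σ₁² + σ₂²) / δ²
  = (1.645 + 1.036)² · (2·15² = 450) / 2.5²
  = 7.1878 · 450 / 6.25
  = 517.52
Round up → n = 518 per group.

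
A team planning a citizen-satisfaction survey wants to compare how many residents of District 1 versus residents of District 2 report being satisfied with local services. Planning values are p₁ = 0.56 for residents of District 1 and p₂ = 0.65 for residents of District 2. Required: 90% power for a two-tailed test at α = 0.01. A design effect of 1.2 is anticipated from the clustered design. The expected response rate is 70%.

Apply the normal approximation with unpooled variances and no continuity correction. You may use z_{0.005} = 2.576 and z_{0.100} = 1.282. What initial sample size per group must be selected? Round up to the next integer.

n = (z_{α/2} + z_β)² · [p₁(1−p₁) + p₂(1−p₂)] / (p₁ − p₂)²
  = (2.576 + 1.282)² · (0.56·0.44 + 0.65·0.35) / (-0.09)²
  = (3.858)² · (0.2464 + 0.2275) / 0.0081
  = 14.8842 · 0.4739 / 0.0081
  = 870.82
Design effect: 1.2 × 870.82 = 1044.98.
Adjust for 70% response: 1044.98 / 0.70 = 1492.83.
Round up → n = 1493 per group.

n = 1493 per group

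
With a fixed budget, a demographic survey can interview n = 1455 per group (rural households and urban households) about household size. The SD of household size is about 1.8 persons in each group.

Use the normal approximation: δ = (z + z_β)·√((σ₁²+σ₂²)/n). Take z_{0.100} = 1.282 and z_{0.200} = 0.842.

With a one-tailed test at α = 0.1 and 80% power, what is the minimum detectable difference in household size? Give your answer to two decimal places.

Minimum detectable difference ≈ 0.14 persons

δ = (z_α + z_β) · √((σ₁²+σ₂²)/n)
  = (1.282 + 0.842) · √(6.48/1455)
  = 2.124 · √0.00445
  = 2.124 · 0.0667
  = 0.1417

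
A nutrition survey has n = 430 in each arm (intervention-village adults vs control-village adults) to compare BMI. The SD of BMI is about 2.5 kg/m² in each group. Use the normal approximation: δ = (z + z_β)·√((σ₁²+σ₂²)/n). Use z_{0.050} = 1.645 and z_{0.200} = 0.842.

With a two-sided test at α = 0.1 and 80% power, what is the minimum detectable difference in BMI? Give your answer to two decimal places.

δ = (z_{α/2} + z_β) · √((σ₁²+σ₂²)/n)
  = (1.645 + 0.842) · √(12.5/430)
  = 2.487 · √0.02907
  = 2.487 · 0.1705
  = 0.4240

Minimum detectable difference ≈ 0.42 kg/m²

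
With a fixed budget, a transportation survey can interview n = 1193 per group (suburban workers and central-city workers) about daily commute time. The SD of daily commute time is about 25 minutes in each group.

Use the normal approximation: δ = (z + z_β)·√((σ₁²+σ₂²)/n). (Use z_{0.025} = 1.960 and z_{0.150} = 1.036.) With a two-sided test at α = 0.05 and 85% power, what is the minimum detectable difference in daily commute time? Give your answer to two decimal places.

Minimum detectable difference ≈ 3.07 minutes

δ = (z_{α/2} + z_β) · √((σ₁²+σ₂²)/n)
  = (1.960 + 1.036) · √(1250/1193)
  = 2.996 · √1.0478
  = 2.996 · 1.0236
  = 3.0667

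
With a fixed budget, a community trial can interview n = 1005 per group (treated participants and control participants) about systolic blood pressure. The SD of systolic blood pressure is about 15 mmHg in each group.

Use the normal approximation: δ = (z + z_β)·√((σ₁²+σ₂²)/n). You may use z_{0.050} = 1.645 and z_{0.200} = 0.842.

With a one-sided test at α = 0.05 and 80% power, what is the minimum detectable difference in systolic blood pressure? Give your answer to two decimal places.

δ = (z_α + z_β) · √((σ₁²+σ₂²)/n)
  = (1.645 + 0.842) · √(450/1005)
  = 2.487 · √0.44776
  = 2.487 · 0.6691
  = 1.6642

Minimum detectable difference ≈ 1.66 mmHg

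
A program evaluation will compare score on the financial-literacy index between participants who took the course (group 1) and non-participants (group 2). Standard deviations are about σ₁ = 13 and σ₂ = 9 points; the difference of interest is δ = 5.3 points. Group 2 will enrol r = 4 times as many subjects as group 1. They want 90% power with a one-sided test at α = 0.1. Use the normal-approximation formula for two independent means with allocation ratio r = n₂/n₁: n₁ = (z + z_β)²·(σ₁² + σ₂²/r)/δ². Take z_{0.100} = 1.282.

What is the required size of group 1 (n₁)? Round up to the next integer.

n₁ = (z_α + z_β)² · (σ₁² + σ₂²/r) / δ²
   = (1.282 + 1.282)² · (13² + 9²/4) / 5.3²
   = 6.5741 · (169 + 20.25) / 28.09
   = 6.5741 · 189.25 / 28.09
   = 44.29
Round up → n₁ = 45; n₂ = r·n₁ = 4 × 45 = 180.

n₁ = 45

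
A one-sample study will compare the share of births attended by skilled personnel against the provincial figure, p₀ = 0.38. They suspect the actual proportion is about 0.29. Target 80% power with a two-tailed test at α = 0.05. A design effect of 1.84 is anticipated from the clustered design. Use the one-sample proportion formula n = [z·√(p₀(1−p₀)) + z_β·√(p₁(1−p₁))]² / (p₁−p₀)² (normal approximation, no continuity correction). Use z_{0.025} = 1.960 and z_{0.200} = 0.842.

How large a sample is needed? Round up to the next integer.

n = [z_{α/2}·√(p₀q₀) + z_β·√(p₁q₁)]² / (p₁ − p₀)²
  = [1.960·√(0.38·0.62) + 0.842·√(0.29·0.71)]² / (-0.09)²
  = [1.960·0.4854 + 0.842·0.4538]² / 0.0081
  = [1.3334]² / 0.0081
  = 219.51
Design effect: 1.84 × 219.51 = 403.90.
Round up → n = 404.

n = 404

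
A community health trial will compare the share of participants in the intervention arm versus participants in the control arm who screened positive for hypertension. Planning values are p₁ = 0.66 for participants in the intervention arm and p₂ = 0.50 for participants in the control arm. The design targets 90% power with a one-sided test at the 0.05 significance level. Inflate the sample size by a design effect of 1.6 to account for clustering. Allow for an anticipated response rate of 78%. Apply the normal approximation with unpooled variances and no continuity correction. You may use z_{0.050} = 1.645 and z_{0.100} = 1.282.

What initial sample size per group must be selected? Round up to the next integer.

n = 326 per group

n = (z_α + z_β)² · [p₁(1−p₁) + p₂(1−p₂)] / (p₁ − p₂)²
  = (1.645 + 1.282)² · (0.66·0.34 + 0.50·0.50) / (0.16)²
  = (2.927)² · (0.2244 + 0.2500) / 0.0256
  = 8.5673 · 0.4744 / 0.0256
  = 158.76
Design effect: 1.6 × 158.76 = 254.02.
Adjust for 78% response: 254.02 / 0.78 = 325.67.
Round up → n = 326 per group.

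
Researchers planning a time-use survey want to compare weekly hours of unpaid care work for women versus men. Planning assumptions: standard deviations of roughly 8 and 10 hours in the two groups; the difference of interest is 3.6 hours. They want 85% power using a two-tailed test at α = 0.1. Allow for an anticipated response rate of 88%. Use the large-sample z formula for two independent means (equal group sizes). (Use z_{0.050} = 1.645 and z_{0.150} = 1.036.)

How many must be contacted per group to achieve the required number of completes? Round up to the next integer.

n = (z_{α/2} + z_β)² · (σ₁² + σ₂²) / δ²
  = (1.645 + 1.036)² · (8² + 10² = 164) / 3.6²
  = 7.1878 · 164 / 12.96
  = 90.96
Adjust for 88% response: 90.96 / 0.88 = 103.36.
Round up → n = 104 per group.

n = 104 per group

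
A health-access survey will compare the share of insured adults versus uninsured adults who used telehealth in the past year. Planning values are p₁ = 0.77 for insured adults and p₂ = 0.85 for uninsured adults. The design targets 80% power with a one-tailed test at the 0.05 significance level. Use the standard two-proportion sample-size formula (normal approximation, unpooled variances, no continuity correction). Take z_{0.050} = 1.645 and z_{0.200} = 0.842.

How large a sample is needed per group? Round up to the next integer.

n = 295 per group

n = (z_α + z_β)² · [p₁(1−p₁) + p₂(1−p₂)] / (p₁ − p₂)²
  = (1.645 + 0.842)² · (0.77·0.23 + 0.85·0.15) / (-0.08)²
  = (2.487)² · (0.1771 + 0.1275) / 0.0064
  = 6.1852 · 0.3046 / 0.0064
  = 294.38
Round up → n = 295 per group.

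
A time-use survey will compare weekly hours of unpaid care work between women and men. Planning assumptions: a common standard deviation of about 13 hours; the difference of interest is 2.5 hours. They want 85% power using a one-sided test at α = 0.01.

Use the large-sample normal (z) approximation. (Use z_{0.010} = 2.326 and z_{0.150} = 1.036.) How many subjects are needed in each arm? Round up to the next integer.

n = (z_α + z_β)² · (σ₁² + σ₂²) / δ²
  = (2.326 + 1.036)² · (2·13² = 338) / 2.5²
  = 11.3030 · 338 / 6.25
  = 611.27
Round up → n = 612 per group.

n = 612 per group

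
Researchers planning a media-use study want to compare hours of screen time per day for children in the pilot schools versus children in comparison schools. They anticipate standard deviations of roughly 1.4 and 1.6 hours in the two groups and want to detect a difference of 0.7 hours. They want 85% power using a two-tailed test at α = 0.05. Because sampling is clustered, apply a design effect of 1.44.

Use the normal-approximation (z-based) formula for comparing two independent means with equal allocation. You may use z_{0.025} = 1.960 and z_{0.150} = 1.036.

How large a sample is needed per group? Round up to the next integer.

n = (z_{α/2} + z_β)² · (σ₁² + σ₂²) / δ²
  = (1.960 + 1.036)² · (1.4² + 1.6² = 4.52) / 0.7²
  = 8.9760 · 4.52 / 0.49
  = 82.80
Design effect: 1.44 × 82.80 = 119.23.
Round up → n = 120 per group.

n = 120 per group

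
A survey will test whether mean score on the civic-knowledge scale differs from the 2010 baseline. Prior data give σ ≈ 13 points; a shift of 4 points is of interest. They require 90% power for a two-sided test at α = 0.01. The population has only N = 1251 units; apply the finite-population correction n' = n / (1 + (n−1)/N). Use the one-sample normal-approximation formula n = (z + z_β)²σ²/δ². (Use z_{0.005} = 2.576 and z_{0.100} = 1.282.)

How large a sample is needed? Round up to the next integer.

n = 140

n = (z_{α/2} + z_β)² · σ² / δ²
  = (2.576 + 1.282)² · 13² / 4²
  = 14.8842 · 169 / 16
  = 157.21
Finite-population correction (N = 1251): 157.21 / (1 + (157.21 − 1)/1251) = 139.76.
Round up → n = 140.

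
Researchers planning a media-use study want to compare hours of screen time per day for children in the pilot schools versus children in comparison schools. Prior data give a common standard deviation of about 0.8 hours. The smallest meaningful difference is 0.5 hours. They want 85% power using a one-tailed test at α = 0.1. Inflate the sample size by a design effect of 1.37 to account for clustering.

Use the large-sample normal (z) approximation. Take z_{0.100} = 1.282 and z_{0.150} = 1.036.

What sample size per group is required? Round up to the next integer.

n = (z_α + z_β)² · (σ₁² + σ₂²) / δ²
  = (1.282 + 1.036)² · (2·0.8² = 1.28) / 0.5²
  = 5.3731 · 1.28 / 0.25
  = 27.51
Design effect: 1.37 × 27.51 = 37.69.
Round up → n = 38 per group.

n = 38 per group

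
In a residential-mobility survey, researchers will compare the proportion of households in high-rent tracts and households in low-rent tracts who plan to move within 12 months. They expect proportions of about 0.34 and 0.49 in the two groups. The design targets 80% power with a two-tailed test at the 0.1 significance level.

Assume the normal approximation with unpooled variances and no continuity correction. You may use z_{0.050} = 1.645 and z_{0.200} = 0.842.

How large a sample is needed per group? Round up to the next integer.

n = (z_{α/2} + z_β)² · [p₁(1−p₁) + p₂(1−p₂)] / (p₁ − p₂)²
  = (1.645 + 0.842)² · (0.34·0.66 + 0.49·0.51) / (-0.15)²
  = (2.487)² · (0.2244 + 0.2499) / 0.0225
  = 6.1852 · 0.4743 / 0.0225
  = 130.38
Round up → n = 131 per group.

n = 131 per group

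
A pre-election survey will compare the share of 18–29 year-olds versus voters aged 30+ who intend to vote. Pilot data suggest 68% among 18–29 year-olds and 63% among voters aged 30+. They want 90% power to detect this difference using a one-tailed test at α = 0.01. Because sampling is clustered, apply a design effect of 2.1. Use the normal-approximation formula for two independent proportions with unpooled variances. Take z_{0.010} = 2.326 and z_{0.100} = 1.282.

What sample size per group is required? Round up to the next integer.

n = (z_α + z_β)² · [p₁(1−p₁) + p₂(1−p₂)] / (p₁ − p₂)²
  = (2.326 + 1.282)² · (0.68·0.32 + 0.63·0.37) / (0.05)²
  = (3.608)² · (0.2176 + 0.2331) / 0.0025
  = 13.0177 · 0.4507 / 0.0025
  = 2346.82
Design effect: 2.1 × 2346.82 = 4928.33.
Round up → n = 4929 per group.

n = 4929 per group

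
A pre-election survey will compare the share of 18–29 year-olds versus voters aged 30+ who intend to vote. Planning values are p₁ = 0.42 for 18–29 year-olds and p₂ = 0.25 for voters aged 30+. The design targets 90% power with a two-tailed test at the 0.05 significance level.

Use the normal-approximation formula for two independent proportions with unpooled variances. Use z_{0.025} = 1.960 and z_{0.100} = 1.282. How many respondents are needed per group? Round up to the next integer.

n = 157 per group

n = (z_{α/2} + z_β)² · [p₁(1−p₁) + p₂(1−p₂)] / (p₁ − p₂)²
  = (1.960 + 1.282)² · (0.42·0.58 + 0.25·0.75) / (0.17)²
  = (3.242)² · (0.2436 + 0.1875) / 0.0289
  = 10.5106 · 0.4311 / 0.0289
  = 156.79
Round up → n = 157 per group.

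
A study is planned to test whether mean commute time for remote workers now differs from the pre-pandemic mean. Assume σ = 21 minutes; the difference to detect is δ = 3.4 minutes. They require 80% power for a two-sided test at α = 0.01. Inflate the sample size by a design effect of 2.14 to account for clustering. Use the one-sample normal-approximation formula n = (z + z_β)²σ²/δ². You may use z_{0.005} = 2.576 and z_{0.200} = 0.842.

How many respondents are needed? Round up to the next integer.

n = 954

n = (z_{α/2} + z_β)² · σ² / δ²
  = (2.576 + 0.842)² · 21² / 3.4²
  = 11.6827 · 441 / 11.56
  = 445.68
Design effect: 2.14 × 445.68 = 953.76.
Round up → n = 954.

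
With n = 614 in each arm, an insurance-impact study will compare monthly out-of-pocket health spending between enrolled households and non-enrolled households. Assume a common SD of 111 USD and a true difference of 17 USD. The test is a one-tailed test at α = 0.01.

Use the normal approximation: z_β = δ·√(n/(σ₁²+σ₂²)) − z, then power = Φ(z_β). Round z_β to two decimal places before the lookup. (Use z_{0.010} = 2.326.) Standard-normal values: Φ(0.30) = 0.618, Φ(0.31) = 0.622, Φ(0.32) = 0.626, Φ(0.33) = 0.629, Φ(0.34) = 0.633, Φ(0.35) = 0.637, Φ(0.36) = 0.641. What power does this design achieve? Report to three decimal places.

Power ≈ 0.641

z_β = δ·√(n/(σ₁²+σ₂²)) − z_α
    = 17 · √(614/24642) − 2.326
    = 17 · 0.15785 − 2.326
    = 2.6835 − 2.326 = 0.3575 → 0.36
Power = Φ(0.36) = 0.641.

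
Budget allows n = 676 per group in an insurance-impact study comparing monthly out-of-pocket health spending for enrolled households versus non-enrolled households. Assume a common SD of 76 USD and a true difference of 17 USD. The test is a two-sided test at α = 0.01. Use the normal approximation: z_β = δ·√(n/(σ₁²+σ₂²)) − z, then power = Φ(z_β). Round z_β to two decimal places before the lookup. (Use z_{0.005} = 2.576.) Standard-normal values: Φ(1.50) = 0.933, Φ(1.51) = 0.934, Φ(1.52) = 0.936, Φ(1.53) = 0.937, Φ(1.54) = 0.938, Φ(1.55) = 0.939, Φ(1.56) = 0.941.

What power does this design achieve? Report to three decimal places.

Power ≈ 0.938

z_β = δ·√(n/(σ₁²+σ₂²)) − z_{α/2}
    = 17 · √(676/11552) − 2.576
    = 17 · 0.24190 − 2.576
    = 4.1124 − 2.576 = 1.5364 → 1.54
Power = Φ(1.54) = 0.938.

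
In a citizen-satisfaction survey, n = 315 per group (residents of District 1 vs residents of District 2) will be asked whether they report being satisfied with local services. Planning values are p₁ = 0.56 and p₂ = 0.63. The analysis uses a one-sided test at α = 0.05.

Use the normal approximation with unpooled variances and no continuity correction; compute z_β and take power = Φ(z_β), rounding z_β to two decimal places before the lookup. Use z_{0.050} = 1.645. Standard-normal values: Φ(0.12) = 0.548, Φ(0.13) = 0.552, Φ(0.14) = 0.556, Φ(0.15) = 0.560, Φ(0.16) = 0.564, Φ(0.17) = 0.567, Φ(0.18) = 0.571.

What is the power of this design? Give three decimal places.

Power ≈ 0.560

z_β = |p₁−p₂|·√(n/[p₁q₁+p₂q₂]) − z_α
    = 0.07 · √(315/0.4795) − 1.645
    = 0.07 · 25.6307 − 1.645
    = 1.7942 − 1.645 = 0.1492 → 0.15
Power = Φ(0.15) = 0.560.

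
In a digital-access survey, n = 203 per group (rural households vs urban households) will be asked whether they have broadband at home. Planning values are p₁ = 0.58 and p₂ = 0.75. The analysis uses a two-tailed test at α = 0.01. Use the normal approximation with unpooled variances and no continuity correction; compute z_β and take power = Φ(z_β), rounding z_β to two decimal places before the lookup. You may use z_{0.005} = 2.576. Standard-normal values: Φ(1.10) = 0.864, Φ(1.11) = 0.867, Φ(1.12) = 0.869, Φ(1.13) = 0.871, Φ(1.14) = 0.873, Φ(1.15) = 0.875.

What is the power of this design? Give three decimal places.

Power ≈ 0.867

z_β = |p₁−p₂|·√(n/[p₁q₁+p₂q₂]) − z_{α/2}
    = 0.17 · √(203/0.4311) − 2.576
    = 0.17 · 21.7000 − 2.576
    = 3.6890 − 2.576 = 1.1130 → 1.11
Power = Φ(1.11) = 0.867.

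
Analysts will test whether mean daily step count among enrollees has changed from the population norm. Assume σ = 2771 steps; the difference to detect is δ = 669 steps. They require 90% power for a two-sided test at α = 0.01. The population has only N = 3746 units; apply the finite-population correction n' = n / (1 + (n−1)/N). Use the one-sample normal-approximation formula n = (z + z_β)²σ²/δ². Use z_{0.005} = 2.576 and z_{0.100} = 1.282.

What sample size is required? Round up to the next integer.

n = (z_{α/2} + z_β)² · σ² / δ²
  = (2.576 + 1.282)² · 2771² / 669²
  = 14.8842 · 7678441 / 447561
  = 255.36
Finite-population correction (N = 3746): 255.36 / (1 + (255.36 − 1)/3746) = 239.12.
Round up → n = 240.

n = 240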